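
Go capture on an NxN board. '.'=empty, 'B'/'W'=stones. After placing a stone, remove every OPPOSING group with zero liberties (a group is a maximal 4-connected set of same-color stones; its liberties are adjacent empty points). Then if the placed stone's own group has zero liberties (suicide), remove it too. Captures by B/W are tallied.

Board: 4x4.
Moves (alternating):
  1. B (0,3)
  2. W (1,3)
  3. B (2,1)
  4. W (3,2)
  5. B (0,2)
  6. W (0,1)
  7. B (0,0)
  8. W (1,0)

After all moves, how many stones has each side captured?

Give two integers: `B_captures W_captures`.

Answer: 0 1

Derivation:
Move 1: B@(0,3) -> caps B=0 W=0
Move 2: W@(1,3) -> caps B=0 W=0
Move 3: B@(2,1) -> caps B=0 W=0
Move 4: W@(3,2) -> caps B=0 W=0
Move 5: B@(0,2) -> caps B=0 W=0
Move 6: W@(0,1) -> caps B=0 W=0
Move 7: B@(0,0) -> caps B=0 W=0
Move 8: W@(1,0) -> caps B=0 W=1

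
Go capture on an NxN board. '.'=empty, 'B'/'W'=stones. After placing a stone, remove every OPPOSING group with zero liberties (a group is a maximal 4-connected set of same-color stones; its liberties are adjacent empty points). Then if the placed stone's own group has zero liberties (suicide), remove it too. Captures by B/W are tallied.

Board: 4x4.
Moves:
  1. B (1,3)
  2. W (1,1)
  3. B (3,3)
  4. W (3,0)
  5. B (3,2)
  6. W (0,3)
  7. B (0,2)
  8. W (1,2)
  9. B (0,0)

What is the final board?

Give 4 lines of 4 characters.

Move 1: B@(1,3) -> caps B=0 W=0
Move 2: W@(1,1) -> caps B=0 W=0
Move 3: B@(3,3) -> caps B=0 W=0
Move 4: W@(3,0) -> caps B=0 W=0
Move 5: B@(3,2) -> caps B=0 W=0
Move 6: W@(0,3) -> caps B=0 W=0
Move 7: B@(0,2) -> caps B=1 W=0
Move 8: W@(1,2) -> caps B=1 W=0
Move 9: B@(0,0) -> caps B=1 W=0

Answer: B.B.
.WWB
....
W.BB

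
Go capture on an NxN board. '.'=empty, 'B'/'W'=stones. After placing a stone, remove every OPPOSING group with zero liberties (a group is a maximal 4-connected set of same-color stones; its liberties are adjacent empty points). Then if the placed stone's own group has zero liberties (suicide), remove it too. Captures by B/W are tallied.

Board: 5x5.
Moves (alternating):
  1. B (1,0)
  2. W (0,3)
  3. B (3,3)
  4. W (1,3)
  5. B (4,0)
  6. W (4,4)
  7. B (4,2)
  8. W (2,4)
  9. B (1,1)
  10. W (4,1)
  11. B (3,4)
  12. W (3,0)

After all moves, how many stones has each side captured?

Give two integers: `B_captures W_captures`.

Answer: 0 1

Derivation:
Move 1: B@(1,0) -> caps B=0 W=0
Move 2: W@(0,3) -> caps B=0 W=0
Move 3: B@(3,3) -> caps B=0 W=0
Move 4: W@(1,3) -> caps B=0 W=0
Move 5: B@(4,0) -> caps B=0 W=0
Move 6: W@(4,4) -> caps B=0 W=0
Move 7: B@(4,2) -> caps B=0 W=0
Move 8: W@(2,4) -> caps B=0 W=0
Move 9: B@(1,1) -> caps B=0 W=0
Move 10: W@(4,1) -> caps B=0 W=0
Move 11: B@(3,4) -> caps B=0 W=0
Move 12: W@(3,0) -> caps B=0 W=1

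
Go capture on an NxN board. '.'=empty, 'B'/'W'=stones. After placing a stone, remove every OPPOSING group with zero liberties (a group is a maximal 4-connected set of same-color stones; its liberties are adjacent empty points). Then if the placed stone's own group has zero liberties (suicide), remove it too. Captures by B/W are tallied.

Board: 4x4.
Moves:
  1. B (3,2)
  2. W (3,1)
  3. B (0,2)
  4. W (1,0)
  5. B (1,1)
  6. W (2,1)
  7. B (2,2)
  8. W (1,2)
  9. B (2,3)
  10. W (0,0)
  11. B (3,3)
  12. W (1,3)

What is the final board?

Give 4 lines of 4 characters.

Answer: W.B.
WBWW
.W..
.W..

Derivation:
Move 1: B@(3,2) -> caps B=0 W=0
Move 2: W@(3,1) -> caps B=0 W=0
Move 3: B@(0,2) -> caps B=0 W=0
Move 4: W@(1,0) -> caps B=0 W=0
Move 5: B@(1,1) -> caps B=0 W=0
Move 6: W@(2,1) -> caps B=0 W=0
Move 7: B@(2,2) -> caps B=0 W=0
Move 8: W@(1,2) -> caps B=0 W=0
Move 9: B@(2,3) -> caps B=0 W=0
Move 10: W@(0,0) -> caps B=0 W=0
Move 11: B@(3,3) -> caps B=0 W=0
Move 12: W@(1,3) -> caps B=0 W=4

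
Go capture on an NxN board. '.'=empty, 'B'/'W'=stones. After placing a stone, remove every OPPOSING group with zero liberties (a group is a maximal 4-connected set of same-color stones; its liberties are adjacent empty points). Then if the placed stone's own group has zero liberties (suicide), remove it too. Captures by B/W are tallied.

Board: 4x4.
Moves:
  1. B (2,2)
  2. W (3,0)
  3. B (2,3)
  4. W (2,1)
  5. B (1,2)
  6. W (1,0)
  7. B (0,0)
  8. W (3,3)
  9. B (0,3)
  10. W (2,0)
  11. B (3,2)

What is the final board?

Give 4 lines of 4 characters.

Move 1: B@(2,2) -> caps B=0 W=0
Move 2: W@(3,0) -> caps B=0 W=0
Move 3: B@(2,3) -> caps B=0 W=0
Move 4: W@(2,1) -> caps B=0 W=0
Move 5: B@(1,2) -> caps B=0 W=0
Move 6: W@(1,0) -> caps B=0 W=0
Move 7: B@(0,0) -> caps B=0 W=0
Move 8: W@(3,3) -> caps B=0 W=0
Move 9: B@(0,3) -> caps B=0 W=0
Move 10: W@(2,0) -> caps B=0 W=0
Move 11: B@(3,2) -> caps B=1 W=0

Answer: B..B
W.B.
WWBB
W.B.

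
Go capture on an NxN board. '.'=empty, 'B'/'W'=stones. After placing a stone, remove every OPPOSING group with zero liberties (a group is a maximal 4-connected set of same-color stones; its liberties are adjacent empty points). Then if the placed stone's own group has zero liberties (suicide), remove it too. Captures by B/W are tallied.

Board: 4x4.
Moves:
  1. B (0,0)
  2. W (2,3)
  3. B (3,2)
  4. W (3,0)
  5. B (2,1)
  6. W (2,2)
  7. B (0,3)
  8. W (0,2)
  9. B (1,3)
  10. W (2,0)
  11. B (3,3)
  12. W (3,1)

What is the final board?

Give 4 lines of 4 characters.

Move 1: B@(0,0) -> caps B=0 W=0
Move 2: W@(2,3) -> caps B=0 W=0
Move 3: B@(3,2) -> caps B=0 W=0
Move 4: W@(3,0) -> caps B=0 W=0
Move 5: B@(2,1) -> caps B=0 W=0
Move 6: W@(2,2) -> caps B=0 W=0
Move 7: B@(0,3) -> caps B=0 W=0
Move 8: W@(0,2) -> caps B=0 W=0
Move 9: B@(1,3) -> caps B=0 W=0
Move 10: W@(2,0) -> caps B=0 W=0
Move 11: B@(3,3) -> caps B=0 W=0
Move 12: W@(3,1) -> caps B=0 W=2

Answer: B.WB
...B
WBWW
WW..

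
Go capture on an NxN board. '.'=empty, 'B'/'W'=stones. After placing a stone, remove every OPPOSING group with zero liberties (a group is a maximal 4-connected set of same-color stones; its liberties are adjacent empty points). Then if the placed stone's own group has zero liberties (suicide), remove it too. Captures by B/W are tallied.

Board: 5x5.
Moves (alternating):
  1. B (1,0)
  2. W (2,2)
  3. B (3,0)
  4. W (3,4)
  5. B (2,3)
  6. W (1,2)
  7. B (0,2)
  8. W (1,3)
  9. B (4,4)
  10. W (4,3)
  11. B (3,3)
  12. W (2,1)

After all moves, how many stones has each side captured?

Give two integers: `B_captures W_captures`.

Move 1: B@(1,0) -> caps B=0 W=0
Move 2: W@(2,2) -> caps B=0 W=0
Move 3: B@(3,0) -> caps B=0 W=0
Move 4: W@(3,4) -> caps B=0 W=0
Move 5: B@(2,3) -> caps B=0 W=0
Move 6: W@(1,2) -> caps B=0 W=0
Move 7: B@(0,2) -> caps B=0 W=0
Move 8: W@(1,3) -> caps B=0 W=0
Move 9: B@(4,4) -> caps B=0 W=0
Move 10: W@(4,3) -> caps B=0 W=1
Move 11: B@(3,3) -> caps B=0 W=1
Move 12: W@(2,1) -> caps B=0 W=1

Answer: 0 1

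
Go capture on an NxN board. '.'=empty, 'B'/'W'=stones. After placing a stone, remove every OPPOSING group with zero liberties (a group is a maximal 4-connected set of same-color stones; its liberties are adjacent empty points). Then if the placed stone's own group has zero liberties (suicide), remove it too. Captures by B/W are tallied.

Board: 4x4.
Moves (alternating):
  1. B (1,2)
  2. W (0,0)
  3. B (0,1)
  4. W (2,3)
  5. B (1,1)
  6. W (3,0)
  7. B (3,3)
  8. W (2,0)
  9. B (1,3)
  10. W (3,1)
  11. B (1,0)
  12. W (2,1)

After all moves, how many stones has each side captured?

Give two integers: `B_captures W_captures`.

Move 1: B@(1,2) -> caps B=0 W=0
Move 2: W@(0,0) -> caps B=0 W=0
Move 3: B@(0,1) -> caps B=0 W=0
Move 4: W@(2,3) -> caps B=0 W=0
Move 5: B@(1,1) -> caps B=0 W=0
Move 6: W@(3,0) -> caps B=0 W=0
Move 7: B@(3,3) -> caps B=0 W=0
Move 8: W@(2,0) -> caps B=0 W=0
Move 9: B@(1,3) -> caps B=0 W=0
Move 10: W@(3,1) -> caps B=0 W=0
Move 11: B@(1,0) -> caps B=1 W=0
Move 12: W@(2,1) -> caps B=1 W=0

Answer: 1 0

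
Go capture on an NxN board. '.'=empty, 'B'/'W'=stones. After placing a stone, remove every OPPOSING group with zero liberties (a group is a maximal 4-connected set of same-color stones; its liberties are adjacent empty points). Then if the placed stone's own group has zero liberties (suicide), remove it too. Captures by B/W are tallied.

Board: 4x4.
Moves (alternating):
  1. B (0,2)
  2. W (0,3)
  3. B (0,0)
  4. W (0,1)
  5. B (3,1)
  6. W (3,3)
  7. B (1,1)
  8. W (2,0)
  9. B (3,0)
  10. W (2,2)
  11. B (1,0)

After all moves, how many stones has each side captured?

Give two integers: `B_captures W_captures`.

Answer: 1 0

Derivation:
Move 1: B@(0,2) -> caps B=0 W=0
Move 2: W@(0,3) -> caps B=0 W=0
Move 3: B@(0,0) -> caps B=0 W=0
Move 4: W@(0,1) -> caps B=0 W=0
Move 5: B@(3,1) -> caps B=0 W=0
Move 6: W@(3,3) -> caps B=0 W=0
Move 7: B@(1,1) -> caps B=1 W=0
Move 8: W@(2,0) -> caps B=1 W=0
Move 9: B@(3,0) -> caps B=1 W=0
Move 10: W@(2,2) -> caps B=1 W=0
Move 11: B@(1,0) -> caps B=1 W=0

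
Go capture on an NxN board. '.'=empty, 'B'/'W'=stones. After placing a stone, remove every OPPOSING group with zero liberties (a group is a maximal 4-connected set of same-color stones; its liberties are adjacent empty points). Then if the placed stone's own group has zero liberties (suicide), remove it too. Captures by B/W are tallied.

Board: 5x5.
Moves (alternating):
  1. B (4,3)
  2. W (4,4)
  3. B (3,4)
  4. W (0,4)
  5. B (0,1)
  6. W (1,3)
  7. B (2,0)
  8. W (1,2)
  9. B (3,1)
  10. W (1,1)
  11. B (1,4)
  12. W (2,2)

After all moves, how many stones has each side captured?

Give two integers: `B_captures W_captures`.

Move 1: B@(4,3) -> caps B=0 W=0
Move 2: W@(4,4) -> caps B=0 W=0
Move 3: B@(3,4) -> caps B=1 W=0
Move 4: W@(0,4) -> caps B=1 W=0
Move 5: B@(0,1) -> caps B=1 W=0
Move 6: W@(1,3) -> caps B=1 W=0
Move 7: B@(2,0) -> caps B=1 W=0
Move 8: W@(1,2) -> caps B=1 W=0
Move 9: B@(3,1) -> caps B=1 W=0
Move 10: W@(1,1) -> caps B=1 W=0
Move 11: B@(1,4) -> caps B=1 W=0
Move 12: W@(2,2) -> caps B=1 W=0

Answer: 1 0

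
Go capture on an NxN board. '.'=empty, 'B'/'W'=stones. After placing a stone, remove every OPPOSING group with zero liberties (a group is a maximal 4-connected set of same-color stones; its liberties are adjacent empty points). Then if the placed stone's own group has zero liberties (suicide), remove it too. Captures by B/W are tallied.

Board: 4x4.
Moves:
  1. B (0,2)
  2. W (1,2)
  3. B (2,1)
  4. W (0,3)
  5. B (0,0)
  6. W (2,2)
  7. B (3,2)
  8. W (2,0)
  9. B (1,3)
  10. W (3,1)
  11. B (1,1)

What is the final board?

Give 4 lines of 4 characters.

Answer: B.B.
.BWB
WBW.
.WB.

Derivation:
Move 1: B@(0,2) -> caps B=0 W=0
Move 2: W@(1,2) -> caps B=0 W=0
Move 3: B@(2,1) -> caps B=0 W=0
Move 4: W@(0,3) -> caps B=0 W=0
Move 5: B@(0,0) -> caps B=0 W=0
Move 6: W@(2,2) -> caps B=0 W=0
Move 7: B@(3,2) -> caps B=0 W=0
Move 8: W@(2,0) -> caps B=0 W=0
Move 9: B@(1,3) -> caps B=1 W=0
Move 10: W@(3,1) -> caps B=1 W=0
Move 11: B@(1,1) -> caps B=1 W=0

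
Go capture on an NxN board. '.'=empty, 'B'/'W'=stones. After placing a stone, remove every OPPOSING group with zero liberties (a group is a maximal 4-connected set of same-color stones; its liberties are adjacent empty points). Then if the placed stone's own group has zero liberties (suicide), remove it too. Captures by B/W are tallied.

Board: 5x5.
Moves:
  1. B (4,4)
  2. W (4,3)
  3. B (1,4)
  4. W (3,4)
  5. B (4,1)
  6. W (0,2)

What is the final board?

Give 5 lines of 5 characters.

Answer: ..W..
....B
.....
....W
.B.W.

Derivation:
Move 1: B@(4,4) -> caps B=0 W=0
Move 2: W@(4,3) -> caps B=0 W=0
Move 3: B@(1,4) -> caps B=0 W=0
Move 4: W@(3,4) -> caps B=0 W=1
Move 5: B@(4,1) -> caps B=0 W=1
Move 6: W@(0,2) -> caps B=0 W=1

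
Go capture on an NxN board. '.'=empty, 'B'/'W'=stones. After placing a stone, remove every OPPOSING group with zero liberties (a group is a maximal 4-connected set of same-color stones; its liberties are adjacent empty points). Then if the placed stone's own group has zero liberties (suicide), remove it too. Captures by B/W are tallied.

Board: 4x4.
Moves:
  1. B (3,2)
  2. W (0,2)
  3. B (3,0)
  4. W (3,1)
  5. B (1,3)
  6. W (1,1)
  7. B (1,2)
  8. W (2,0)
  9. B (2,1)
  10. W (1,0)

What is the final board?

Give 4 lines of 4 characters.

Move 1: B@(3,2) -> caps B=0 W=0
Move 2: W@(0,2) -> caps B=0 W=0
Move 3: B@(3,0) -> caps B=0 W=0
Move 4: W@(3,1) -> caps B=0 W=0
Move 5: B@(1,3) -> caps B=0 W=0
Move 6: W@(1,1) -> caps B=0 W=0
Move 7: B@(1,2) -> caps B=0 W=0
Move 8: W@(2,0) -> caps B=0 W=1
Move 9: B@(2,1) -> caps B=0 W=1
Move 10: W@(1,0) -> caps B=0 W=1

Answer: ..W.
WWBB
WB..
.WB.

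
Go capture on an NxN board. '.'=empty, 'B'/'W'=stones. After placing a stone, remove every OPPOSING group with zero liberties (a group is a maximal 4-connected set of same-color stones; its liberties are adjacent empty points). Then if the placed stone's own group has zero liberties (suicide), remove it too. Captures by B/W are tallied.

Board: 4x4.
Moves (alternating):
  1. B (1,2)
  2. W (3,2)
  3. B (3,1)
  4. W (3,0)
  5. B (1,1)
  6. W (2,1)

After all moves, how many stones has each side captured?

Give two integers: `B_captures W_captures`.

Move 1: B@(1,2) -> caps B=0 W=0
Move 2: W@(3,2) -> caps B=0 W=0
Move 3: B@(3,1) -> caps B=0 W=0
Move 4: W@(3,0) -> caps B=0 W=0
Move 5: B@(1,1) -> caps B=0 W=0
Move 6: W@(2,1) -> caps B=0 W=1

Answer: 0 1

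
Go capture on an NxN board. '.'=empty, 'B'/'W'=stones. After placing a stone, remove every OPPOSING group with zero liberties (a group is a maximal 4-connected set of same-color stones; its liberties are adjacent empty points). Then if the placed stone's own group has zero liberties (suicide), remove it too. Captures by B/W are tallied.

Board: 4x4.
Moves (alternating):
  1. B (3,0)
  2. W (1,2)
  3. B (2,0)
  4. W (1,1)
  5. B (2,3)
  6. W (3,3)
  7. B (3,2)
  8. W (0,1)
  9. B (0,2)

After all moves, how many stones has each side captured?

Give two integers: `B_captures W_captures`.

Answer: 1 0

Derivation:
Move 1: B@(3,0) -> caps B=0 W=0
Move 2: W@(1,2) -> caps B=0 W=0
Move 3: B@(2,0) -> caps B=0 W=0
Move 4: W@(1,1) -> caps B=0 W=0
Move 5: B@(2,3) -> caps B=0 W=0
Move 6: W@(3,3) -> caps B=0 W=0
Move 7: B@(3,2) -> caps B=1 W=0
Move 8: W@(0,1) -> caps B=1 W=0
Move 9: B@(0,2) -> caps B=1 W=0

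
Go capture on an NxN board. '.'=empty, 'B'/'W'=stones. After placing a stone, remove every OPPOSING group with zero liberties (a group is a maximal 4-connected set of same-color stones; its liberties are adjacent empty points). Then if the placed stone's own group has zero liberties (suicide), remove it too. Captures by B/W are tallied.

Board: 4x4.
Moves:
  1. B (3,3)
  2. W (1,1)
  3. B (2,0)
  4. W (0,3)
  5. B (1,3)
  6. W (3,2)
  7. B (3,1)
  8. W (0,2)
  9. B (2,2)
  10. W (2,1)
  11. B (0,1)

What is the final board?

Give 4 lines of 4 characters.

Move 1: B@(3,3) -> caps B=0 W=0
Move 2: W@(1,1) -> caps B=0 W=0
Move 3: B@(2,0) -> caps B=0 W=0
Move 4: W@(0,3) -> caps B=0 W=0
Move 5: B@(1,3) -> caps B=0 W=0
Move 6: W@(3,2) -> caps B=0 W=0
Move 7: B@(3,1) -> caps B=0 W=0
Move 8: W@(0,2) -> caps B=0 W=0
Move 9: B@(2,2) -> caps B=1 W=0
Move 10: W@(2,1) -> caps B=1 W=0
Move 11: B@(0,1) -> caps B=1 W=0

Answer: .BWW
.W.B
BWB.
.B.B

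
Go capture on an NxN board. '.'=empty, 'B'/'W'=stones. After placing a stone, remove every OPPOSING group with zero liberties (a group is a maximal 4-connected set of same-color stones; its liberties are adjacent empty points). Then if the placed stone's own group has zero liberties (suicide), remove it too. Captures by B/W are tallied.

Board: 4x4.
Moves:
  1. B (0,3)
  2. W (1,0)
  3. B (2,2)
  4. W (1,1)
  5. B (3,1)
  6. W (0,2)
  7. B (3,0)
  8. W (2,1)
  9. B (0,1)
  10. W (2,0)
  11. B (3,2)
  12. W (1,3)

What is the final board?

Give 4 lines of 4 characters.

Answer: .BW.
WW.W
WWB.
BBB.

Derivation:
Move 1: B@(0,3) -> caps B=0 W=0
Move 2: W@(1,0) -> caps B=0 W=0
Move 3: B@(2,2) -> caps B=0 W=0
Move 4: W@(1,1) -> caps B=0 W=0
Move 5: B@(3,1) -> caps B=0 W=0
Move 6: W@(0,2) -> caps B=0 W=0
Move 7: B@(3,0) -> caps B=0 W=0
Move 8: W@(2,1) -> caps B=0 W=0
Move 9: B@(0,1) -> caps B=0 W=0
Move 10: W@(2,0) -> caps B=0 W=0
Move 11: B@(3,2) -> caps B=0 W=0
Move 12: W@(1,3) -> caps B=0 W=1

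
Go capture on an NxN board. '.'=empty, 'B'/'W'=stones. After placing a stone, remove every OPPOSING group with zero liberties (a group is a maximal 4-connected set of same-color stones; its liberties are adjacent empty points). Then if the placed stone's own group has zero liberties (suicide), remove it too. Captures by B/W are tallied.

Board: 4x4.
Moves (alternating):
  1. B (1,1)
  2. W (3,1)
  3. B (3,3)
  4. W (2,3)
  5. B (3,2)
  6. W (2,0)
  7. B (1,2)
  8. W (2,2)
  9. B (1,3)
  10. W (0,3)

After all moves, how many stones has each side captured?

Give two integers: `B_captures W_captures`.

Answer: 0 2

Derivation:
Move 1: B@(1,1) -> caps B=0 W=0
Move 2: W@(3,1) -> caps B=0 W=0
Move 3: B@(3,3) -> caps B=0 W=0
Move 4: W@(2,3) -> caps B=0 W=0
Move 5: B@(3,2) -> caps B=0 W=0
Move 6: W@(2,0) -> caps B=0 W=0
Move 7: B@(1,2) -> caps B=0 W=0
Move 8: W@(2,2) -> caps B=0 W=2
Move 9: B@(1,3) -> caps B=0 W=2
Move 10: W@(0,3) -> caps B=0 W=2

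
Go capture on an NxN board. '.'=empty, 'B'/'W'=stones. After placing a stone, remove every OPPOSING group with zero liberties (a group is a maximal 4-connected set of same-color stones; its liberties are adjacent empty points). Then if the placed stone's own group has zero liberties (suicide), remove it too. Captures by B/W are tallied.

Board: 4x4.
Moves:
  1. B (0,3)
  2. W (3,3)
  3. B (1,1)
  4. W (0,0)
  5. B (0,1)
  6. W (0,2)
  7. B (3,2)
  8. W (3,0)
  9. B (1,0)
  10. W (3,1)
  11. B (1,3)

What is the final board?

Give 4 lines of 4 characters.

Answer: .BWB
BB.B
....
WWBW

Derivation:
Move 1: B@(0,3) -> caps B=0 W=0
Move 2: W@(3,3) -> caps B=0 W=0
Move 3: B@(1,1) -> caps B=0 W=0
Move 4: W@(0,0) -> caps B=0 W=0
Move 5: B@(0,1) -> caps B=0 W=0
Move 6: W@(0,2) -> caps B=0 W=0
Move 7: B@(3,2) -> caps B=0 W=0
Move 8: W@(3,0) -> caps B=0 W=0
Move 9: B@(1,0) -> caps B=1 W=0
Move 10: W@(3,1) -> caps B=1 W=0
Move 11: B@(1,3) -> caps B=1 W=0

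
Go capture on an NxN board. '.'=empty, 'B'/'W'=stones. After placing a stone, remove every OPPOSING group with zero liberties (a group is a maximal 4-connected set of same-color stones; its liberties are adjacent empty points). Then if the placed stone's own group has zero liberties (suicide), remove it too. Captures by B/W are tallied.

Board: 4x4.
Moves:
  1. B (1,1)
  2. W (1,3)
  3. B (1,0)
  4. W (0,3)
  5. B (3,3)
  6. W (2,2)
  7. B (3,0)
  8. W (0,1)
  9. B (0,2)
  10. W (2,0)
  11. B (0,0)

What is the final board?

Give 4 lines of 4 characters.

Move 1: B@(1,1) -> caps B=0 W=0
Move 2: W@(1,3) -> caps B=0 W=0
Move 3: B@(1,0) -> caps B=0 W=0
Move 4: W@(0,3) -> caps B=0 W=0
Move 5: B@(3,3) -> caps B=0 W=0
Move 6: W@(2,2) -> caps B=0 W=0
Move 7: B@(3,0) -> caps B=0 W=0
Move 8: W@(0,1) -> caps B=0 W=0
Move 9: B@(0,2) -> caps B=0 W=0
Move 10: W@(2,0) -> caps B=0 W=0
Move 11: B@(0,0) -> caps B=1 W=0

Answer: B.BW
BB.W
W.W.
B..B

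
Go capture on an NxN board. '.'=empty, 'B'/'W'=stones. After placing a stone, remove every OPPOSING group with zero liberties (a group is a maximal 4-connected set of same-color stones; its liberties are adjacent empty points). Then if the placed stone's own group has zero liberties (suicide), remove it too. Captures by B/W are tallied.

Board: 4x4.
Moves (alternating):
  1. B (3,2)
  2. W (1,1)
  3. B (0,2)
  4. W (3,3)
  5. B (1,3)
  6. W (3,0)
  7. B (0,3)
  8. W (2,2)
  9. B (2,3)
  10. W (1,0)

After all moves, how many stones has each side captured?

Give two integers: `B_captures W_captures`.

Answer: 1 0

Derivation:
Move 1: B@(3,2) -> caps B=0 W=0
Move 2: W@(1,1) -> caps B=0 W=0
Move 3: B@(0,2) -> caps B=0 W=0
Move 4: W@(3,3) -> caps B=0 W=0
Move 5: B@(1,3) -> caps B=0 W=0
Move 6: W@(3,0) -> caps B=0 W=0
Move 7: B@(0,3) -> caps B=0 W=0
Move 8: W@(2,2) -> caps B=0 W=0
Move 9: B@(2,3) -> caps B=1 W=0
Move 10: W@(1,0) -> caps B=1 W=0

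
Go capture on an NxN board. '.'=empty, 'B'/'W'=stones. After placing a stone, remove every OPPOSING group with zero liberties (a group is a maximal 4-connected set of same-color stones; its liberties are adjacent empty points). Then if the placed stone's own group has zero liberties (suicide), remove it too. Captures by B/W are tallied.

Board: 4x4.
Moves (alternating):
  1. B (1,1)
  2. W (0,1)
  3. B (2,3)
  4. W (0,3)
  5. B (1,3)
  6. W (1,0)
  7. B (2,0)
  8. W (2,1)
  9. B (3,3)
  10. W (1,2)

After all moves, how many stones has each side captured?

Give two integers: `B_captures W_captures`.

Move 1: B@(1,1) -> caps B=0 W=0
Move 2: W@(0,1) -> caps B=0 W=0
Move 3: B@(2,3) -> caps B=0 W=0
Move 4: W@(0,3) -> caps B=0 W=0
Move 5: B@(1,3) -> caps B=0 W=0
Move 6: W@(1,0) -> caps B=0 W=0
Move 7: B@(2,0) -> caps B=0 W=0
Move 8: W@(2,1) -> caps B=0 W=0
Move 9: B@(3,3) -> caps B=0 W=0
Move 10: W@(1,2) -> caps B=0 W=1

Answer: 0 1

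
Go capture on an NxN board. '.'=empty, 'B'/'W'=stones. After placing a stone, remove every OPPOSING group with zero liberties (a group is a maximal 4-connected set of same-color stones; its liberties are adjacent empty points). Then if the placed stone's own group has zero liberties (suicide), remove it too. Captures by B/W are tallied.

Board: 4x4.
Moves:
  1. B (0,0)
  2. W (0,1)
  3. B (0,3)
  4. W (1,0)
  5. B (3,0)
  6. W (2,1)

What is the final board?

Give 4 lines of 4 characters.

Answer: .W.B
W...
.W..
B...

Derivation:
Move 1: B@(0,0) -> caps B=0 W=0
Move 2: W@(0,1) -> caps B=0 W=0
Move 3: B@(0,3) -> caps B=0 W=0
Move 4: W@(1,0) -> caps B=0 W=1
Move 5: B@(3,0) -> caps B=0 W=1
Move 6: W@(2,1) -> caps B=0 W=1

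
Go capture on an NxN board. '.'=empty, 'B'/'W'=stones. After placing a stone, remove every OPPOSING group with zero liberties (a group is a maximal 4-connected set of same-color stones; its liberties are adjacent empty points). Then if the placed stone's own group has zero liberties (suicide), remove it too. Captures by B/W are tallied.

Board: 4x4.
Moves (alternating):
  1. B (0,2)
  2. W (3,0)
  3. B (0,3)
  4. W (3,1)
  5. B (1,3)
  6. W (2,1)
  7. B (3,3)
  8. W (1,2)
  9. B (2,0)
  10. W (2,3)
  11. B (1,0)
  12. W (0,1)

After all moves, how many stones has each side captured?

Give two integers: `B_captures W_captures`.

Move 1: B@(0,2) -> caps B=0 W=0
Move 2: W@(3,0) -> caps B=0 W=0
Move 3: B@(0,3) -> caps B=0 W=0
Move 4: W@(3,1) -> caps B=0 W=0
Move 5: B@(1,3) -> caps B=0 W=0
Move 6: W@(2,1) -> caps B=0 W=0
Move 7: B@(3,3) -> caps B=0 W=0
Move 8: W@(1,2) -> caps B=0 W=0
Move 9: B@(2,0) -> caps B=0 W=0
Move 10: W@(2,3) -> caps B=0 W=0
Move 11: B@(1,0) -> caps B=0 W=0
Move 12: W@(0,1) -> caps B=0 W=3

Answer: 0 3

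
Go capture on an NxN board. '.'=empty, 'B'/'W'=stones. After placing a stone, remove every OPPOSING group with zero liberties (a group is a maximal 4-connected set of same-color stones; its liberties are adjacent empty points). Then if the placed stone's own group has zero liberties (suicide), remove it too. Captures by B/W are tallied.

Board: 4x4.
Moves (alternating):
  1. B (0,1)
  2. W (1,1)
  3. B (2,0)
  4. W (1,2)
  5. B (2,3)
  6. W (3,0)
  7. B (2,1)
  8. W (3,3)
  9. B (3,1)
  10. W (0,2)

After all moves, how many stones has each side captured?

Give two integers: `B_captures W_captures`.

Answer: 1 0

Derivation:
Move 1: B@(0,1) -> caps B=0 W=0
Move 2: W@(1,1) -> caps B=0 W=0
Move 3: B@(2,0) -> caps B=0 W=0
Move 4: W@(1,2) -> caps B=0 W=0
Move 5: B@(2,3) -> caps B=0 W=0
Move 6: W@(3,0) -> caps B=0 W=0
Move 7: B@(2,1) -> caps B=0 W=0
Move 8: W@(3,3) -> caps B=0 W=0
Move 9: B@(3,1) -> caps B=1 W=0
Move 10: W@(0,2) -> caps B=1 W=0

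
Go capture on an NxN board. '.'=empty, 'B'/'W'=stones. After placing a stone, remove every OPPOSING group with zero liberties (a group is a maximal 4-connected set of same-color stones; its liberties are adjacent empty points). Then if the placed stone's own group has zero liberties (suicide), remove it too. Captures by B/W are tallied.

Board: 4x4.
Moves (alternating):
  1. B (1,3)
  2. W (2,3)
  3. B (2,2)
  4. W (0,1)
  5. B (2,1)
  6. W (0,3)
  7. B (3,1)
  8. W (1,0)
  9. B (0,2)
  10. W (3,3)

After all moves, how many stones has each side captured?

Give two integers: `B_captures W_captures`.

Answer: 1 0

Derivation:
Move 1: B@(1,3) -> caps B=0 W=0
Move 2: W@(2,3) -> caps B=0 W=0
Move 3: B@(2,2) -> caps B=0 W=0
Move 4: W@(0,1) -> caps B=0 W=0
Move 5: B@(2,1) -> caps B=0 W=0
Move 6: W@(0,3) -> caps B=0 W=0
Move 7: B@(3,1) -> caps B=0 W=0
Move 8: W@(1,0) -> caps B=0 W=0
Move 9: B@(0,2) -> caps B=1 W=0
Move 10: W@(3,3) -> caps B=1 W=0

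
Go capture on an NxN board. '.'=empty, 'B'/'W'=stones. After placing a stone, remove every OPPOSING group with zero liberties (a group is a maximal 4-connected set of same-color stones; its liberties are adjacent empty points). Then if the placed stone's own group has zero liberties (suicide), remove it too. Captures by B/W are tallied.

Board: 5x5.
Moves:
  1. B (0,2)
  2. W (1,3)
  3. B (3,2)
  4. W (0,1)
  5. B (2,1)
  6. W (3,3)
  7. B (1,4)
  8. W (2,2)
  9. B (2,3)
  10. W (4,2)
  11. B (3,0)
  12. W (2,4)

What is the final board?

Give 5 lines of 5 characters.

Answer: .WB..
...WB
.BW.W
B.BW.
..W..

Derivation:
Move 1: B@(0,2) -> caps B=0 W=0
Move 2: W@(1,3) -> caps B=0 W=0
Move 3: B@(3,2) -> caps B=0 W=0
Move 4: W@(0,1) -> caps B=0 W=0
Move 5: B@(2,1) -> caps B=0 W=0
Move 6: W@(3,3) -> caps B=0 W=0
Move 7: B@(1,4) -> caps B=0 W=0
Move 8: W@(2,2) -> caps B=0 W=0
Move 9: B@(2,3) -> caps B=0 W=0
Move 10: W@(4,2) -> caps B=0 W=0
Move 11: B@(3,0) -> caps B=0 W=0
Move 12: W@(2,4) -> caps B=0 W=1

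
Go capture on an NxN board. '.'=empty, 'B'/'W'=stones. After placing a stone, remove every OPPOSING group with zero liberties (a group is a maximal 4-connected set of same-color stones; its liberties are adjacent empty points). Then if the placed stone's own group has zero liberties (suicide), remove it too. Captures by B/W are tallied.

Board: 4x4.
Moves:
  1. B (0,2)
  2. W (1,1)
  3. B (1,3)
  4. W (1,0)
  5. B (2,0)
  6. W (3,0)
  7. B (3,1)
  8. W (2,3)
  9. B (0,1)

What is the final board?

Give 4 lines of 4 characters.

Answer: .BB.
WW.B
B..W
.B..

Derivation:
Move 1: B@(0,2) -> caps B=0 W=0
Move 2: W@(1,1) -> caps B=0 W=0
Move 3: B@(1,3) -> caps B=0 W=0
Move 4: W@(1,0) -> caps B=0 W=0
Move 5: B@(2,0) -> caps B=0 W=0
Move 6: W@(3,0) -> caps B=0 W=0
Move 7: B@(3,1) -> caps B=1 W=0
Move 8: W@(2,3) -> caps B=1 W=0
Move 9: B@(0,1) -> caps B=1 W=0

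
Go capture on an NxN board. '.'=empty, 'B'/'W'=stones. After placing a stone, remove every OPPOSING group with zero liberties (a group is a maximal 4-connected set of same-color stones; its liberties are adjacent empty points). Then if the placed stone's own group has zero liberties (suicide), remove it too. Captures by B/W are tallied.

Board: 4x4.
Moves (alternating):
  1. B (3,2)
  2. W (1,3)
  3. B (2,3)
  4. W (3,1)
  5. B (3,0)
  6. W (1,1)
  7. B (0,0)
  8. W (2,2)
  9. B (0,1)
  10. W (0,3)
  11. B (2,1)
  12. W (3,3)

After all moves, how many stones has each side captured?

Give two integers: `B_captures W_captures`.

Move 1: B@(3,2) -> caps B=0 W=0
Move 2: W@(1,3) -> caps B=0 W=0
Move 3: B@(2,3) -> caps B=0 W=0
Move 4: W@(3,1) -> caps B=0 W=0
Move 5: B@(3,0) -> caps B=0 W=0
Move 6: W@(1,1) -> caps B=0 W=0
Move 7: B@(0,0) -> caps B=0 W=0
Move 8: W@(2,2) -> caps B=0 W=0
Move 9: B@(0,1) -> caps B=0 W=0
Move 10: W@(0,3) -> caps B=0 W=0
Move 11: B@(2,1) -> caps B=1 W=0
Move 12: W@(3,3) -> caps B=1 W=1

Answer: 1 1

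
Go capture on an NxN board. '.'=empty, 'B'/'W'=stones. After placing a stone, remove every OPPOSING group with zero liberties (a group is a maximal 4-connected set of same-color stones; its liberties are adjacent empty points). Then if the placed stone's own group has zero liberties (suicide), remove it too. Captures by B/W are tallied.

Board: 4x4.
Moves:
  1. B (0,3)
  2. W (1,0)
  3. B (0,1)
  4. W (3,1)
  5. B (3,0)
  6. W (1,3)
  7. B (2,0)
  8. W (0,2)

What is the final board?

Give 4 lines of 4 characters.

Move 1: B@(0,3) -> caps B=0 W=0
Move 2: W@(1,0) -> caps B=0 W=0
Move 3: B@(0,1) -> caps B=0 W=0
Move 4: W@(3,1) -> caps B=0 W=0
Move 5: B@(3,0) -> caps B=0 W=0
Move 6: W@(1,3) -> caps B=0 W=0
Move 7: B@(2,0) -> caps B=0 W=0
Move 8: W@(0,2) -> caps B=0 W=1

Answer: .BW.
W..W
B...
BW..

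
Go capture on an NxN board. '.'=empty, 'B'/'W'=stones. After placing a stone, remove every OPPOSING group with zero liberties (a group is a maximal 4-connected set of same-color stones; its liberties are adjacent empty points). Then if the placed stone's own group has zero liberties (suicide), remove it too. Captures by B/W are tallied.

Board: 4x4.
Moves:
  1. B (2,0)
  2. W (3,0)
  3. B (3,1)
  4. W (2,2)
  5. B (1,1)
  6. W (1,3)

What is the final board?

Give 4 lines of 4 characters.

Answer: ....
.B.W
B.W.
.B..

Derivation:
Move 1: B@(2,0) -> caps B=0 W=0
Move 2: W@(3,0) -> caps B=0 W=0
Move 3: B@(3,1) -> caps B=1 W=0
Move 4: W@(2,2) -> caps B=1 W=0
Move 5: B@(1,1) -> caps B=1 W=0
Move 6: W@(1,3) -> caps B=1 W=0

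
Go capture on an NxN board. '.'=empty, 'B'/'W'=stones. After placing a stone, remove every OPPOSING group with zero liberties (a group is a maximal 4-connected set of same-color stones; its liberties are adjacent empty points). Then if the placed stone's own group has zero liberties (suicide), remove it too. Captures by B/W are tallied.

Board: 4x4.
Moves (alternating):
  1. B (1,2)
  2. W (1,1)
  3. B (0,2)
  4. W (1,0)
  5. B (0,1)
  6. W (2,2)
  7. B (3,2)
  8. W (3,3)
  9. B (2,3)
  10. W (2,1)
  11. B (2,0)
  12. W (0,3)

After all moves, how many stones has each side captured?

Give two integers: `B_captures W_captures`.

Answer: 1 0

Derivation:
Move 1: B@(1,2) -> caps B=0 W=0
Move 2: W@(1,1) -> caps B=0 W=0
Move 3: B@(0,2) -> caps B=0 W=0
Move 4: W@(1,0) -> caps B=0 W=0
Move 5: B@(0,1) -> caps B=0 W=0
Move 6: W@(2,2) -> caps B=0 W=0
Move 7: B@(3,2) -> caps B=0 W=0
Move 8: W@(3,3) -> caps B=0 W=0
Move 9: B@(2,3) -> caps B=1 W=0
Move 10: W@(2,1) -> caps B=1 W=0
Move 11: B@(2,0) -> caps B=1 W=0
Move 12: W@(0,3) -> caps B=1 W=0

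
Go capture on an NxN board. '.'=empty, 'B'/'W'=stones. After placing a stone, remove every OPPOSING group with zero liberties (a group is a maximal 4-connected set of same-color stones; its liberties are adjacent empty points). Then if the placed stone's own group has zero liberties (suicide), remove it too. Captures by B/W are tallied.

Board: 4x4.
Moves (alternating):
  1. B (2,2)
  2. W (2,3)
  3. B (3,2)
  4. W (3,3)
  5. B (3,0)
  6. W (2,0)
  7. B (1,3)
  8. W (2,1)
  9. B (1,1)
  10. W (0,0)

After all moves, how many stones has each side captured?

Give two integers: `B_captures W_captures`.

Answer: 2 0

Derivation:
Move 1: B@(2,2) -> caps B=0 W=0
Move 2: W@(2,3) -> caps B=0 W=0
Move 3: B@(3,2) -> caps B=0 W=0
Move 4: W@(3,3) -> caps B=0 W=0
Move 5: B@(3,0) -> caps B=0 W=0
Move 6: W@(2,0) -> caps B=0 W=0
Move 7: B@(1,3) -> caps B=2 W=0
Move 8: W@(2,1) -> caps B=2 W=0
Move 9: B@(1,1) -> caps B=2 W=0
Move 10: W@(0,0) -> caps B=2 W=0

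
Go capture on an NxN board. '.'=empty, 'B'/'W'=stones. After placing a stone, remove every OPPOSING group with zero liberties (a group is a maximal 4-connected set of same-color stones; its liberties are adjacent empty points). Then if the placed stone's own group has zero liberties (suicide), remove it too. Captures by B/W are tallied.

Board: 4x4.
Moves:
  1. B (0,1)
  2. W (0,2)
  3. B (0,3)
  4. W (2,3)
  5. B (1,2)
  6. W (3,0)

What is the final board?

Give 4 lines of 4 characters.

Answer: .B.B
..B.
...W
W...

Derivation:
Move 1: B@(0,1) -> caps B=0 W=0
Move 2: W@(0,2) -> caps B=0 W=0
Move 3: B@(0,3) -> caps B=0 W=0
Move 4: W@(2,3) -> caps B=0 W=0
Move 5: B@(1,2) -> caps B=1 W=0
Move 6: W@(3,0) -> caps B=1 W=0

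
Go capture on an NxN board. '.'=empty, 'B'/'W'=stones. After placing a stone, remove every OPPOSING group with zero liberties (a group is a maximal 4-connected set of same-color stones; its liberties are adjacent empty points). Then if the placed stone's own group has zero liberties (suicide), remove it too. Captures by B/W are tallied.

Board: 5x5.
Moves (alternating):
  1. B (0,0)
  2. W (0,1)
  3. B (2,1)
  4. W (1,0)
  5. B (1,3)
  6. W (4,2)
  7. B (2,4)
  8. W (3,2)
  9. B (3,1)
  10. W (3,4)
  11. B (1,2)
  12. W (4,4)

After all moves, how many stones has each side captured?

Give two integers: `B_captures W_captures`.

Move 1: B@(0,0) -> caps B=0 W=0
Move 2: W@(0,1) -> caps B=0 W=0
Move 3: B@(2,1) -> caps B=0 W=0
Move 4: W@(1,0) -> caps B=0 W=1
Move 5: B@(1,3) -> caps B=0 W=1
Move 6: W@(4,2) -> caps B=0 W=1
Move 7: B@(2,4) -> caps B=0 W=1
Move 8: W@(3,2) -> caps B=0 W=1
Move 9: B@(3,1) -> caps B=0 W=1
Move 10: W@(3,4) -> caps B=0 W=1
Move 11: B@(1,2) -> caps B=0 W=1
Move 12: W@(4,4) -> caps B=0 W=1

Answer: 0 1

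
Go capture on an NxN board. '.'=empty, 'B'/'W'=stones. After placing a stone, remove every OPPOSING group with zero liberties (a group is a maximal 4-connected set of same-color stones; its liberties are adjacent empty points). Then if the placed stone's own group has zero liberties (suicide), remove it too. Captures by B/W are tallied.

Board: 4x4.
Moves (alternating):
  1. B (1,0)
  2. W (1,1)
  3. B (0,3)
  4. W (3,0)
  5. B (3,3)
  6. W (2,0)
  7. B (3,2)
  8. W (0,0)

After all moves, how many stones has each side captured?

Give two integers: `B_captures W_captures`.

Answer: 0 1

Derivation:
Move 1: B@(1,0) -> caps B=0 W=0
Move 2: W@(1,1) -> caps B=0 W=0
Move 3: B@(0,3) -> caps B=0 W=0
Move 4: W@(3,0) -> caps B=0 W=0
Move 5: B@(3,3) -> caps B=0 W=0
Move 6: W@(2,0) -> caps B=0 W=0
Move 7: B@(3,2) -> caps B=0 W=0
Move 8: W@(0,0) -> caps B=0 W=1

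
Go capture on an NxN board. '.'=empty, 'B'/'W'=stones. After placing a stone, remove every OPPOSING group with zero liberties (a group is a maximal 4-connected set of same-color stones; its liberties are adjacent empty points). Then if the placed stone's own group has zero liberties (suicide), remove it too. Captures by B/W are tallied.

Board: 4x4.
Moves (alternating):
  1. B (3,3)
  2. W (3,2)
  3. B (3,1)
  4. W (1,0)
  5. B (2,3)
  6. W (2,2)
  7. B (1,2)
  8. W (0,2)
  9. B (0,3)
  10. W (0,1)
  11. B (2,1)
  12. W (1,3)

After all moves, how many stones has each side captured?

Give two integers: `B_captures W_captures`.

Move 1: B@(3,3) -> caps B=0 W=0
Move 2: W@(3,2) -> caps B=0 W=0
Move 3: B@(3,1) -> caps B=0 W=0
Move 4: W@(1,0) -> caps B=0 W=0
Move 5: B@(2,3) -> caps B=0 W=0
Move 6: W@(2,2) -> caps B=0 W=0
Move 7: B@(1,2) -> caps B=0 W=0
Move 8: W@(0,2) -> caps B=0 W=0
Move 9: B@(0,3) -> caps B=0 W=0
Move 10: W@(0,1) -> caps B=0 W=0
Move 11: B@(2,1) -> caps B=2 W=0
Move 12: W@(1,3) -> caps B=2 W=1

Answer: 2 1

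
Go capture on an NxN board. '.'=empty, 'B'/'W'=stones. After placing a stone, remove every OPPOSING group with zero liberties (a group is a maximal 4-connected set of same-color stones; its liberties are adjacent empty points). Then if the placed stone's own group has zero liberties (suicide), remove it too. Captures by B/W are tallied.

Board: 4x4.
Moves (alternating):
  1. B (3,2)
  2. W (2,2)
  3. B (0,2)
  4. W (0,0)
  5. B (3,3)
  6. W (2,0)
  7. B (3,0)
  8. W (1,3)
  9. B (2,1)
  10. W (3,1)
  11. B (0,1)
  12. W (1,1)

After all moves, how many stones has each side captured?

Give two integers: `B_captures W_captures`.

Answer: 0 2

Derivation:
Move 1: B@(3,2) -> caps B=0 W=0
Move 2: W@(2,2) -> caps B=0 W=0
Move 3: B@(0,2) -> caps B=0 W=0
Move 4: W@(0,0) -> caps B=0 W=0
Move 5: B@(3,3) -> caps B=0 W=0
Move 6: W@(2,0) -> caps B=0 W=0
Move 7: B@(3,0) -> caps B=0 W=0
Move 8: W@(1,3) -> caps B=0 W=0
Move 9: B@(2,1) -> caps B=0 W=0
Move 10: W@(3,1) -> caps B=0 W=1
Move 11: B@(0,1) -> caps B=0 W=1
Move 12: W@(1,1) -> caps B=0 W=2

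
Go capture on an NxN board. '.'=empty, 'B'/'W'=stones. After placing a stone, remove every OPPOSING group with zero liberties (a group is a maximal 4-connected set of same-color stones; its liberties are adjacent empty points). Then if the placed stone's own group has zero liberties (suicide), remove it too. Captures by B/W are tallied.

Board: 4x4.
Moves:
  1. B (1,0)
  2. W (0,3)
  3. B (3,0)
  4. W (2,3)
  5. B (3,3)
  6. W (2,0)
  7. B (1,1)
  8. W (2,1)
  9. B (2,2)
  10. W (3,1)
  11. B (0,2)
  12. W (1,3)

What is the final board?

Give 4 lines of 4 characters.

Answer: ..BW
BB.W
WWBW
.W.B

Derivation:
Move 1: B@(1,0) -> caps B=0 W=0
Move 2: W@(0,3) -> caps B=0 W=0
Move 3: B@(3,0) -> caps B=0 W=0
Move 4: W@(2,3) -> caps B=0 W=0
Move 5: B@(3,3) -> caps B=0 W=0
Move 6: W@(2,0) -> caps B=0 W=0
Move 7: B@(1,1) -> caps B=0 W=0
Move 8: W@(2,1) -> caps B=0 W=0
Move 9: B@(2,2) -> caps B=0 W=0
Move 10: W@(3,1) -> caps B=0 W=1
Move 11: B@(0,2) -> caps B=0 W=1
Move 12: W@(1,3) -> caps B=0 W=1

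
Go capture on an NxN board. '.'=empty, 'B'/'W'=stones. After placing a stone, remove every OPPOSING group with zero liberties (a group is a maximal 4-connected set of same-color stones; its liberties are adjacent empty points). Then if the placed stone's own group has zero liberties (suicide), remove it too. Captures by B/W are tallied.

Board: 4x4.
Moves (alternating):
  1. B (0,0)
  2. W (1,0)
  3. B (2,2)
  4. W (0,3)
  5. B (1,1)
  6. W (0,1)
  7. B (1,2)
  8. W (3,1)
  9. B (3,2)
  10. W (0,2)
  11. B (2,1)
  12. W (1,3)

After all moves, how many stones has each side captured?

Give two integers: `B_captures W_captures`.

Answer: 0 1

Derivation:
Move 1: B@(0,0) -> caps B=0 W=0
Move 2: W@(1,0) -> caps B=0 W=0
Move 3: B@(2,2) -> caps B=0 W=0
Move 4: W@(0,3) -> caps B=0 W=0
Move 5: B@(1,1) -> caps B=0 W=0
Move 6: W@(0,1) -> caps B=0 W=1
Move 7: B@(1,2) -> caps B=0 W=1
Move 8: W@(3,1) -> caps B=0 W=1
Move 9: B@(3,2) -> caps B=0 W=1
Move 10: W@(0,2) -> caps B=0 W=1
Move 11: B@(2,1) -> caps B=0 W=1
Move 12: W@(1,3) -> caps B=0 W=1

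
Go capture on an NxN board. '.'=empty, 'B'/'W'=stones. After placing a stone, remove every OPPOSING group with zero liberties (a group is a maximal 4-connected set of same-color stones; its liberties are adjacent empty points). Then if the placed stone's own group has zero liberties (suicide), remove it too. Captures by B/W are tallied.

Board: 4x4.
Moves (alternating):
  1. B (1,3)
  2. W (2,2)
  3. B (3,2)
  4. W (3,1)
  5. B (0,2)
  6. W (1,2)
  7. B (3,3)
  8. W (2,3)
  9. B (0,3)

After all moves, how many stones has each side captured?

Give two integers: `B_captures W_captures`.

Answer: 0 2

Derivation:
Move 1: B@(1,3) -> caps B=0 W=0
Move 2: W@(2,2) -> caps B=0 W=0
Move 3: B@(3,2) -> caps B=0 W=0
Move 4: W@(3,1) -> caps B=0 W=0
Move 5: B@(0,2) -> caps B=0 W=0
Move 6: W@(1,2) -> caps B=0 W=0
Move 7: B@(3,3) -> caps B=0 W=0
Move 8: W@(2,3) -> caps B=0 W=2
Move 9: B@(0,3) -> caps B=0 W=2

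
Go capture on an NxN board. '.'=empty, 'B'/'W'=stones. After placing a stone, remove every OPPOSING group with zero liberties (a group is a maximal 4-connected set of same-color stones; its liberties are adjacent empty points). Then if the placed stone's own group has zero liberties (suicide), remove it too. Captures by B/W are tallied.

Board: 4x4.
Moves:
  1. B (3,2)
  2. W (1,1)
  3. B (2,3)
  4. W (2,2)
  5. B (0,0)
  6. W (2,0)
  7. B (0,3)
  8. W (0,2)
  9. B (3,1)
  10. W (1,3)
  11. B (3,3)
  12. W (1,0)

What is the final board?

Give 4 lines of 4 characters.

Answer: B.W.
WW.W
W.WB
.BBB

Derivation:
Move 1: B@(3,2) -> caps B=0 W=0
Move 2: W@(1,1) -> caps B=0 W=0
Move 3: B@(2,3) -> caps B=0 W=0
Move 4: W@(2,2) -> caps B=0 W=0
Move 5: B@(0,0) -> caps B=0 W=0
Move 6: W@(2,0) -> caps B=0 W=0
Move 7: B@(0,3) -> caps B=0 W=0
Move 8: W@(0,2) -> caps B=0 W=0
Move 9: B@(3,1) -> caps B=0 W=0
Move 10: W@(1,3) -> caps B=0 W=1
Move 11: B@(3,3) -> caps B=0 W=1
Move 12: W@(1,0) -> caps B=0 W=1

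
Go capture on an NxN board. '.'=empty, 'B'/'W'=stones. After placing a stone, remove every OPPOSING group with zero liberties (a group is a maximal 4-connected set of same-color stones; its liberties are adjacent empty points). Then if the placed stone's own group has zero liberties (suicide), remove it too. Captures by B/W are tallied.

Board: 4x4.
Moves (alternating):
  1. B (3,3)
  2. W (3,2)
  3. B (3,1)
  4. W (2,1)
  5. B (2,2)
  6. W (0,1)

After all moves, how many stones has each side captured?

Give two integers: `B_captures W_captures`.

Move 1: B@(3,3) -> caps B=0 W=0
Move 2: W@(3,2) -> caps B=0 W=0
Move 3: B@(3,1) -> caps B=0 W=0
Move 4: W@(2,1) -> caps B=0 W=0
Move 5: B@(2,2) -> caps B=1 W=0
Move 6: W@(0,1) -> caps B=1 W=0

Answer: 1 0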